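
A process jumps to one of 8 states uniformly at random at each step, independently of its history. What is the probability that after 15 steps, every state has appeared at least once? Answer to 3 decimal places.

0.248

By inclusion–exclusion over which states are missing,
P(all seen) = Σ_{j=0}^{8} (-1)^j C(8,j)((8-j)/8)^15
= 1.0000 - 1.0795 + 0.3742 - 0.0486 + 0.0021 - 0.0000 + 0.0000 - 0.0000 + 0.0000
= 0.2482.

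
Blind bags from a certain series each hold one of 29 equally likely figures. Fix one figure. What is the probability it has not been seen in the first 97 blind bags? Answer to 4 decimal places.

On each blind bag the fixed figure fails to appear with probability 28/29.
P(still missing after 97) = (28/29)^97 = 0.03324.

0.0332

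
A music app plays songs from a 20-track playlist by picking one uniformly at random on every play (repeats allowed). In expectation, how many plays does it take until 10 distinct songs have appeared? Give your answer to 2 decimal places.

13.38

With k distinct songs already seen, the next new one arrives after an expected 20/(20-k) plays.
Sum over k = 0,...,9: E = 20/20 + 20/19 + 20/18 + ... + 20/12 + 20/11 = 13.375.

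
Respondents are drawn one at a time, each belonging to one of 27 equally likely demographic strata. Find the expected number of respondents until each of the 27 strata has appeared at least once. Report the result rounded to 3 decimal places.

105.069

Split into phases: going from k distinct to k+1 distinct takes on average 27/(27-k) respondents.
E[T] = 27/27 + 27/26 + 27/25 + ... + 27/2 + 27/1 = 27·H_{27}.
H_{27} = 3.8915, so E[T] = 105.0693.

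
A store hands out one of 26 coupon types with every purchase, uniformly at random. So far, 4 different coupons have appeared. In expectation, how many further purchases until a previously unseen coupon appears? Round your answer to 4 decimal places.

1.1818

The number of purchases until the next new coupon is geometric with success probability 22/26, so its mean is 26/22.
E = 26/22 = 1.18182.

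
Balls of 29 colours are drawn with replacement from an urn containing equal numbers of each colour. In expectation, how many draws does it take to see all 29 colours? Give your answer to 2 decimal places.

114.89

The wait to go from k to k+1 distinct colours is geometric with mean 29/(29-k).
E[T] = 29/29 + 29/28 + 29/27 + ... + 29/2 + 29/1 = 29·H_{29}.
H_{29} = 3.962, so E[T] = 114.888.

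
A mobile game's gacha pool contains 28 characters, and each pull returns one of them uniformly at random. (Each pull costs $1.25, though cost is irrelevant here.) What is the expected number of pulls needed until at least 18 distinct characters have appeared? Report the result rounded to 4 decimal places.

Going from k to k+1 distinct takes a geometric number of pulls with mean 28/(28-k).
Sum over k = 0,...,17: E = 28/28 + 28/27 + 28/26 + ... + 28/12 + 28/11 = 27.94968.

27.9497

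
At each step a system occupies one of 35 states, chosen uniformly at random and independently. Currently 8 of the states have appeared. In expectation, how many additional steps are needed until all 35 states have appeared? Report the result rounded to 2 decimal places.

The wait to go from k to k+1 distinct states is geometric with mean 35/(35-k).
Sum over k = 8,...,34: E = 35/27 + 35/26 + 35/25 + ... + 35/2 + 35/1 = 136.201.

136.20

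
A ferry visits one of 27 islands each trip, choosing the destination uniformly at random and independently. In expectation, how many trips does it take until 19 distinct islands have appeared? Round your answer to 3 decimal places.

31.687

With k distinct islands already seen, the next new one arrives after an expected 27/(27-k) trips.
Sum over k = 0,...,18: E = 27/27 + 27/26 + 27/25 + ... + 27/10 + 27/9 = 31.6872.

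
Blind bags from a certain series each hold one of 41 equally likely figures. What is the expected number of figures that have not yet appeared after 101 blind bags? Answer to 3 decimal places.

For each figure, P(unseen after 101) = (40/41)^101 = 0.0826.
By linearity of expectation, E[unseen] = 41·(40/41)^101 = 3.3859.

3.386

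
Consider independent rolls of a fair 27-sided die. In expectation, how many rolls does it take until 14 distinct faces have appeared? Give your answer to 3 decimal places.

Going from k to k+1 distinct takes a geometric number of rolls with mean 27/(27-k).
Sum over k = 0,...,13: E = 27/27 + 27/26 + 27/25 + ... + 27/15 + 27/14 = 19.2057.

19.206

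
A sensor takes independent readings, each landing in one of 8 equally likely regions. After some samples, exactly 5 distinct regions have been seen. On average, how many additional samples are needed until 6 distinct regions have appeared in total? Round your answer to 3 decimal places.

With k distinct regions already seen, the next new one takes an expected 8/(8-k) samples.
Only the k = 5 term is needed: E = 8/3 = 2.6667.

2.667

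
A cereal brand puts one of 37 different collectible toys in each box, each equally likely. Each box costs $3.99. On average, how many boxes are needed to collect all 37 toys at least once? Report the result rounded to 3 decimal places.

After k distinct toys have appeared, the next box gives a new one with probability (37-k)/37, so the expected wait for the (k+1)-th is 37/(37-k).
E[T] = 37/37 + 37/36 + 37/35 + ... + 37/2 + 37/1 = 37·H_{37}.
H_{37} = 4.2016, so E[T] = 155.4587.

155.459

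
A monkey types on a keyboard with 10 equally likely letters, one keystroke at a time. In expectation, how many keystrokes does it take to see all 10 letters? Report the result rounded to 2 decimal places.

29.29

The wait to go from k to k+1 distinct letters is geometric with mean 10/(10-k).
E[T] = 10/10 + 10/9 + 10/8 + ... + 10/2 + 10/1 = 10·H_{10}.
H_{10} = 2.929, so E[T] = 29.290.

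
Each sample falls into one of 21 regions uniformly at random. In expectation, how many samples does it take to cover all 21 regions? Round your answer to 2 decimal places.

76.55

The wait to go from k to k+1 distinct regions is geometric with mean 21/(21-k).
E[T] = 21/21 + 21/20 + 21/19 + ... + 21/2 + 21/1 = 21·H_{21}.
H_{21} = 3.645, so E[T] = 76.553.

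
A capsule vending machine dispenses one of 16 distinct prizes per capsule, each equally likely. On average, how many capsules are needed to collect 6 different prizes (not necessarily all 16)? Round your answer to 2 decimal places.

7.23

With k distinct prizes already seen, the next new one arrives after an expected 16/(16-k) capsules.
Sum over k = 0,...,5: E = 16/16 + 16/15 + 16/14 + 16/13 + 16/12 + 16/11 = 7.228.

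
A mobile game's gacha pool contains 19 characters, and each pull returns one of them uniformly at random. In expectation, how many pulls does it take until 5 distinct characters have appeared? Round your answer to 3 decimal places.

Going from k to k+1 distinct takes a geometric number of pulls with mean 19/(19-k).
Sum over k = 0,...,4: E = 19/19 + 19/18 + 19/17 + 19/16 + 19/15 = 5.6274.

5.627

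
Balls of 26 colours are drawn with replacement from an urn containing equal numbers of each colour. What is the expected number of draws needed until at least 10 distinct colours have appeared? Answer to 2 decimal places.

With k distinct colours already seen, the next new one arrives after an expected 26/(26-k) draws.
Sum over k = 0,...,9: E = 26/26 + 26/25 + 26/24 + ... + 26/18 + 26/17 = 12.316.

12.32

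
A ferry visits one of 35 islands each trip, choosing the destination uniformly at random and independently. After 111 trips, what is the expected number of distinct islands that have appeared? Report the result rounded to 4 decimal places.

33.5982

For each island, P(seen in 111 trips) = 1 - (34/35)^111 = 0.95995.
By linearity of expectation, E[distinct seen] = 35·(1 - (34/35)^111) = 33.59824.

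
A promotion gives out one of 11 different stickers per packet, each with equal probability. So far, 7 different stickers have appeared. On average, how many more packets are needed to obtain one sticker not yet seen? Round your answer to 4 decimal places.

The number of packets until the next new sticker is geometric with success probability 4/11, so its mean is 11/4.
E = 11/4 = 2.75000.

2.7500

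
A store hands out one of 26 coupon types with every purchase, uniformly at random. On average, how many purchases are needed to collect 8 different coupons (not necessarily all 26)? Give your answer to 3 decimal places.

Going from k to k+1 distinct takes a geometric number of purchases with mean 26/(26-k).
Sum over k = 0,...,7: E = 26/26 + 26/25 + 26/24 + ... + 26/20 + 26/19 = 9.3421.

9.342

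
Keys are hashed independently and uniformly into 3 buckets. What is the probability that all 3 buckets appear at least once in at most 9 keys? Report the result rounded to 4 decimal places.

0.9221

Let A_i be the event that bucket i is missing after 9 keys. By inclusion–exclusion on the A_i,
P(all seen) = Σ_{j=0}^{3} (-1)^j C(3,j)((3-j)/3)^9
= 1.00000 - 0.07804 + 0.00015 - 0.00000
= 0.92212.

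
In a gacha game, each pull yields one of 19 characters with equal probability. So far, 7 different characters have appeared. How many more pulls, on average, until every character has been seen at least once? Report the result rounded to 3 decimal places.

With k distinct characters already seen, the next new one takes an expected 19/(19-k) pulls.
Sum over k = 7,...,18: E = 19/12 + 19/11 + 19/10 + ... + 19/2 + 19/1 = 58.9610.

58.961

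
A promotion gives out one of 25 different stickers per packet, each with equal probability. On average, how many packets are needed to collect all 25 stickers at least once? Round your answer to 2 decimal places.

The wait to go from k to k+1 distinct stickers is geometric with mean 25/(25-k).
E[T] = 25/25 + 25/24 + 25/23 + ... + 25/2 + 25/1 = 25·H_{25}.
H_{25} = 3.816, so E[T] = 95.399.

95.40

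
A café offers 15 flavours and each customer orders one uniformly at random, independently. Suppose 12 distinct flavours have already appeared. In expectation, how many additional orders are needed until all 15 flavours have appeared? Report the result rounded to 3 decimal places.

27.500

With k distinct flavours already seen, the next new one takes an expected 15/(15-k) orders.
Sum over k = 12,...,14: E = 15/3 + 15/2 + 15/1 = 27.5000.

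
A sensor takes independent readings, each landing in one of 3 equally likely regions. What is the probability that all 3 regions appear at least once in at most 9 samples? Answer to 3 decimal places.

By inclusion–exclusion over which regions are missing,
P(all seen) = Σ_{j=0}^{3} (-1)^j C(3,j)((3-j)/3)^9
= 1.0000 - 0.0780 + 0.0002 - 0.0000
= 0.9221.

0.922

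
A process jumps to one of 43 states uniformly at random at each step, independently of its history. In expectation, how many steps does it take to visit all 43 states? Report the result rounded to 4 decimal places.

187.0499

Split into phases: going from k distinct to k+1 distinct takes on average 43/(43-k) steps.
E[T] = 43/43 + 43/42 + 43/41 + ... + 43/2 + 43/1 = 43·H_{43}.
H_{43} = 4.35000, so E[T] = 187.04994.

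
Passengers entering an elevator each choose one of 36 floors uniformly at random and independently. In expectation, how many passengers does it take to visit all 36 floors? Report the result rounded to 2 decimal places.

The wait to go from k to k+1 distinct floors is geometric with mean 36/(36-k).
E[T] = 36/36 + 36/35 + 36/34 + ... + 36/2 + 36/1 = 36·H_{36}.
H_{36} = 4.175, so E[T] = 150.284.

150.28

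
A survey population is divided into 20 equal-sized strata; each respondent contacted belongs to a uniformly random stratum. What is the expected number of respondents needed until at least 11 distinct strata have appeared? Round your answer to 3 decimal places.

With k distinct strata already seen, the next new one arrives after an expected 20/(20-k) respondents.
Sum over k = 0,...,10: E = 20/20 + 20/19 + 20/18 + ... + 20/11 + 20/10 = 15.3754.

15.375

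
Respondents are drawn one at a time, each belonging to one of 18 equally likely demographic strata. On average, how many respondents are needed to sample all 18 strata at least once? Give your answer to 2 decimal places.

62.91

Split into phases: going from k distinct to k+1 distinct takes on average 18/(18-k) respondents.
E[T] = 18/18 + 18/17 + 18/16 + ... + 18/2 + 18/1 = 18·H_{18}.
H_{18} = 3.495, so E[T] = 62.912.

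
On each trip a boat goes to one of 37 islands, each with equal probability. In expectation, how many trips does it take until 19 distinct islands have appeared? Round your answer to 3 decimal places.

With k distinct islands already seen, the next new one arrives after an expected 37/(37-k) trips.
Sum over k = 0,...,18: E = 37/37 + 37/36 + 37/35 + ... + 37/20 + 37/19 = 26.1397.

26.140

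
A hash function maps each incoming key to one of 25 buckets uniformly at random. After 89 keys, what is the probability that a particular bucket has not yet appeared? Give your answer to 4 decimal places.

0.0264

On each key the fixed bucket fails to appear with probability 24/25.
P(still missing after 89) = (24/25)^89 = 0.02643.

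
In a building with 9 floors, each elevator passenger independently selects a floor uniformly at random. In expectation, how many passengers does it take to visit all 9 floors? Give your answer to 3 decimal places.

25.461

The wait to go from k to k+1 distinct floors is geometric with mean 9/(9-k).
E[T] = 9/9 + 9/8 + 9/7 + ... + 9/2 + 9/1 = 9·H_{9}.
H_{9} = 2.8290, so E[T] = 25.4607.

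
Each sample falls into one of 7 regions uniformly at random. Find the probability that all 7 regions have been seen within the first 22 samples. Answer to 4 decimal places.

By inclusion–exclusion over which regions are missing,
P(all seen) = Σ_{j=0}^{7} (-1)^j C(7,j)((7-j)/7)^22
= 1.00000 - 0.23565 + 0.01281 - 0.00016 + 0.00000 - 0.00000 + 0.00000 - 0.00000
= 0.77700.

0.7770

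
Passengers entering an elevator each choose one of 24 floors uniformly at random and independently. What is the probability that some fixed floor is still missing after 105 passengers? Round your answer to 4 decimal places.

Each passenger misses the fixed floor with probability (24-1)/24 = 23/24, independently.
P(still missing after 105) = (23/24)^105 = 0.01146.

0.0115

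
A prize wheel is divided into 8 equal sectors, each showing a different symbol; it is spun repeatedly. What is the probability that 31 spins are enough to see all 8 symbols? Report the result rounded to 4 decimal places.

0.8763

Let A_i be the event that symbol i is missing after 31 spins. By inclusion–exclusion on the A_i,
P(all seen) = Σ_{j=0}^{8} (-1)^j C(8,j)((8-j)/8)^31
= 1.00000 - 0.12745 + 0.00375 - 0.00003 + 0.00000 - 0.00000 + 0.00000 - 0.00000 + 0.00000
= 0.87627.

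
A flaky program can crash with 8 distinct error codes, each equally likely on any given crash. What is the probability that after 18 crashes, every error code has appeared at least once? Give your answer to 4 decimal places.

By inclusion–exclusion over which error codes are missing,
P(all seen) = Σ_{j=0}^{8} (-1)^j C(8,j)((8-j)/8)^18
= 1.00000 - 0.72316 + 0.15786 - 0.01186 + 0.00027 - 0.00000 + 0.00000 - 0.00000 + 0.00000
= 0.42310.

0.4231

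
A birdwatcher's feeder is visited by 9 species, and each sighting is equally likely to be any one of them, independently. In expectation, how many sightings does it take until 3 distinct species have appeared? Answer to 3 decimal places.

Going from k to k+1 distinct takes a geometric number of sightings with mean 9/(9-k).
Sum over k = 0,...,2: E = 9/9 + 9/8 + 9/7 = 3.4107.

3.411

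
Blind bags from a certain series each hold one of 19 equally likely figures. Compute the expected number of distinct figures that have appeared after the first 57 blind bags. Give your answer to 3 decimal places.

For each figure, P(seen in 57 blind bags) = 1 - (18/19)^57 = 0.9541.
By linearity of expectation, E[distinct seen] = 19·(1 - (18/19)^57) = 18.1284.

18.128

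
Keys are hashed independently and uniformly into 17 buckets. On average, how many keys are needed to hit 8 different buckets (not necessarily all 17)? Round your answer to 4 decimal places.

10.3799

With k distinct buckets already seen, the next new one arrives after an expected 17/(17-k) keys.
Sum over k = 0,...,7: E = 17/17 + 17/16 + 17/15 + ... + 17/11 + 17/10 = 10.37993.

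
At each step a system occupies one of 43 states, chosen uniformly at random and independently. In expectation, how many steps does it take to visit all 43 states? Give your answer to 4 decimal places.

The wait to go from k to k+1 distinct states is geometric with mean 43/(43-k).
E[T] = 43/43 + 43/42 + 43/41 + ... + 43/2 + 43/1 = 43·H_{43}.
H_{43} = 4.35000, so E[T] = 187.04994.

187.0499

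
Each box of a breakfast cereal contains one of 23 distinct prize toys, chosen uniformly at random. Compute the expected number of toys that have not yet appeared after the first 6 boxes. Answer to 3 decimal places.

17.616

For each toy, P(unseen after 6) = (22/23)^6 = 0.7659.
By linearity of expectation, E[unseen] = 23·(22/23)^6 = 17.6156.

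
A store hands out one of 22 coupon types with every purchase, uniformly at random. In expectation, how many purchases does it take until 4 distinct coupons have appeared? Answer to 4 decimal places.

With k distinct coupons already seen, the next new one arrives after an expected 22/(22-k) purchases.
Sum over k = 0,...,3: E = 22/22 + 22/21 + 22/20 + 22/19 = 4.30551.

4.3055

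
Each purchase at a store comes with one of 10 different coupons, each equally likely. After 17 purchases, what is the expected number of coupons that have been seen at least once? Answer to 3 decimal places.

For each coupon, P(seen in 17 purchases) = 1 - (9/10)^17 = 0.8332.
By linearity of expectation, E[distinct seen] = 10·(1 - (9/10)^17) = 8.3323.

8.332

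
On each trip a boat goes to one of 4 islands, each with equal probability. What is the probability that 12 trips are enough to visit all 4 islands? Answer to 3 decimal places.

0.875

Let A_i be the event that island i is missing after 12 trips. By inclusion–exclusion on the A_i,
P(all seen) = Σ_{j=0}^{4} (-1)^j C(4,j)((4-j)/4)^12
= 1.0000 - 0.1267 + 0.0015 - 0.0000 + 0.0000
= 0.8748.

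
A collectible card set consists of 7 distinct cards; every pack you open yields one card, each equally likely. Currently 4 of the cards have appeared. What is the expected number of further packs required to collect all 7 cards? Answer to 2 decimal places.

12.83

The wait to go from k to k+1 distinct cards is geometric with mean 7/(7-k).
Sum over k = 4,...,6: E = 7/3 + 7/2 + 7/1 = 12.833.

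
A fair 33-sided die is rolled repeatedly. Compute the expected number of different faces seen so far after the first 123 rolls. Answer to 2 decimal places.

32.25

For each face, P(seen in 123 rolls) = 1 - (32/33)^123 = 0.977.
By linearity of expectation, E[distinct seen] = 33·(1 - (32/33)^123) = 32.251.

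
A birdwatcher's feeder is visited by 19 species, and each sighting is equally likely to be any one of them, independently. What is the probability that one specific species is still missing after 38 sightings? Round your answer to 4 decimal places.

0.1281

Each sighting misses the fixed species with probability (19-1)/19 = 18/19, independently.
P(still missing after 38) = (18/19)^38 = 0.12815.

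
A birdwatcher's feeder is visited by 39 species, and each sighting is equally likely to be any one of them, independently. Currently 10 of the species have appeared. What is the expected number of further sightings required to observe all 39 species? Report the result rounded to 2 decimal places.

With k distinct species already seen, the next new one takes an expected 39/(39-k) sightings.
Sum over k = 10,...,38: E = 39/29 + 39/28 + 39/27 + ... + 39/2 + 39/1 = 154.504.

154.50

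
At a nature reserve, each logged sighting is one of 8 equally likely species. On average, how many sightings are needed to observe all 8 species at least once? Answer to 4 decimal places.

After k distinct species have appeared, the next sighting gives a new one with probability (8-k)/8, so the expected wait for the (k+1)-th is 8/(8-k).
E[T] = 8/8 + 8/7 + 8/6 + ... + 8/2 + 8/1 = 8·H_{8}.
H_{8} = 2.71786, so E[T] = 21.74286.

21.7429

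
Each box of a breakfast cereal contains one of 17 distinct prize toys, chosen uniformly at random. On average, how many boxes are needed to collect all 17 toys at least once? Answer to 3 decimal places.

After k distinct toys have appeared, the next box gives a new one with probability (17-k)/17, so the expected wait for the (k+1)-th is 17/(17-k).
E[T] = 17/17 + 17/16 + 17/15 + ... + 17/2 + 17/1 = 17·H_{17}.
H_{17} = 3.4396, so E[T] = 58.4724.

58.472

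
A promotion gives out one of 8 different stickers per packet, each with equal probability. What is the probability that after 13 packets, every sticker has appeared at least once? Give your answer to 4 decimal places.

By inclusion–exclusion over which stickers are missing,
P(all seen) = Σ_{j=0}^{8} (-1)^j C(8,j)((8-j)/8)^13
= 1.00000 - 1.40992 + 0.66520 - 0.12434 + 0.00854 - 0.00016 + 0.00000 - 0.00000 + 0.00000
= 0.13932.

0.1393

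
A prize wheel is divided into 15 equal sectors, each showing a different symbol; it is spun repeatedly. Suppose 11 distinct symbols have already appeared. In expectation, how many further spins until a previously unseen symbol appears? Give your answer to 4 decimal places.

Each spin yields a new symbol with probability (15-11)/15 = 4/15, so the wait is geometric with mean 15/4.
E = 15/4 = 3.75000.

3.7500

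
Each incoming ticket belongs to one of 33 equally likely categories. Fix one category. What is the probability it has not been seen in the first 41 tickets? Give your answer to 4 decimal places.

0.2832

Each ticket misses the fixed category with probability (33-1)/33 = 32/33, independently.
P(still missing after 41) = (32/33)^41 = 0.28319.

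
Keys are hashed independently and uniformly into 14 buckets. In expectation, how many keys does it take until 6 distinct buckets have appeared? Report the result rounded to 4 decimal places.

7.4719

With k distinct buckets already seen, the next new one arrives after an expected 14/(14-k) keys.
Sum over k = 0,...,5: E = 14/14 + 14/13 + 14/12 + 14/11 + 14/10 + 14/9 = 7.47187.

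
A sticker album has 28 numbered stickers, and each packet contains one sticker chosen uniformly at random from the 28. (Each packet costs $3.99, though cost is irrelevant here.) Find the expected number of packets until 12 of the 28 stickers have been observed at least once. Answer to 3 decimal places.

Going from k to k+1 distinct takes a geometric number of packets with mean 28/(28-k).
Sum over k = 0,...,11: E = 28/28 + 28/27 + 28/26 + ... + 28/18 + 28/17 = 15.3004.

15.300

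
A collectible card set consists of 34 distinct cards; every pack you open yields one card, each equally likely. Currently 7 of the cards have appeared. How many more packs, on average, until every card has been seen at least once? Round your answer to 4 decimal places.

From k distinct to k+1 distinct takes on average 34/(34-k) packs.
Sum over k = 7,...,33: E = 34/27 + 34/26 + 34/25 + ... + 34/2 + 34/1 = 132.30953.

132.3095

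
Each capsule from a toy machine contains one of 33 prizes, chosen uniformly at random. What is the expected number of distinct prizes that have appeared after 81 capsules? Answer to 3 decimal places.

30.271

For each prize, P(seen in 81 capsules) = 1 - (32/33)^81 = 0.9173.
By linearity of expectation, E[distinct seen] = 33·(1 - (32/33)^81) = 30.2708.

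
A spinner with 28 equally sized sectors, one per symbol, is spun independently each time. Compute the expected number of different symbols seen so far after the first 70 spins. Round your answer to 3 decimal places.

25.804

For each symbol, P(seen in 70 spins) = 1 - (27/28)^70 = 0.9216.
By linearity of expectation, E[distinct seen] = 28·(1 - (27/28)^70) = 25.8044.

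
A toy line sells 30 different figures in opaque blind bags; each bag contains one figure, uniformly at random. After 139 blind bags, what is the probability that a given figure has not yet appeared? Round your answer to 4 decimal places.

Each blind bag misses the fixed figure with probability (30-1)/30 = 29/30, independently.
P(still missing after 139) = (29/30)^139 = 0.00898.

0.0090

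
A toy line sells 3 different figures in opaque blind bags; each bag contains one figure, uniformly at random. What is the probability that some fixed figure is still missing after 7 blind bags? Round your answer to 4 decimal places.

0.0585

On each blind bag the fixed figure fails to appear with probability 2/3.
P(still missing after 7) = (2/3)^7 = 0.05853.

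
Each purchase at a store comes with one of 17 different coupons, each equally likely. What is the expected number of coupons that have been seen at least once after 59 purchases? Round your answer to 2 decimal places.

16.52

For each coupon, P(seen in 59 purchases) = 1 - (16/17)^59 = 0.972.
By linearity of expectation, E[distinct seen] = 17·(1 - (16/17)^59) = 16.525.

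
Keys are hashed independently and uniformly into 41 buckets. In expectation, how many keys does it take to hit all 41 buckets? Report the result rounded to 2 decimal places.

176.42

After k distinct buckets have appeared, the next key gives a new one with probability (41-k)/41, so the expected wait for the (k+1)-th is 41/(41-k).
E[T] = 41/41 + 41/40 + 41/39 + ... + 41/2 + 41/1 = 41·H_{41}.
H_{41} = 4.303, so E[T] = 176.420.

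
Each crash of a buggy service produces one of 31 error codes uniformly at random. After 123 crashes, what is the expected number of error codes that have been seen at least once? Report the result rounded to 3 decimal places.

30.451

For each error code, P(seen in 123 crashes) = 1 - (30/31)^123 = 0.9823.
By linearity of expectation, E[distinct seen] = 31·(1 - (30/31)^123) = 30.4507.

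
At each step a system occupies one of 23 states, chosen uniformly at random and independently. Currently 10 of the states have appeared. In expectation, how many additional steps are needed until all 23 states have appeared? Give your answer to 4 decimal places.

73.1431

The wait to go from k to k+1 distinct states is geometric with mean 23/(23-k).
Sum over k = 10,...,22: E = 23/13 + 23/12 + 23/11 + ... + 23/2 + 23/1 = 73.14308.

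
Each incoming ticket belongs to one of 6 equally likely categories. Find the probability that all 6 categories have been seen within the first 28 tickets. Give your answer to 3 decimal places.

0.964

By inclusion–exclusion over which categories are missing,
P(all seen) = Σ_{j=0}^{6} (-1)^j C(6,j)((6-j)/6)^28
= 1.0000 - 0.0364 + 0.0002 - 0.0000 + 0.0000 - 0.0000 + 0.0000
= 0.9638.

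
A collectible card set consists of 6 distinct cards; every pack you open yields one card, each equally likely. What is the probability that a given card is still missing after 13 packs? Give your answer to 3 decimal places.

Each pack misses the fixed card with probability (6-1)/6 = 5/6, independently.
P(still missing after 13) = (5/6)^13 = 0.0935.

0.093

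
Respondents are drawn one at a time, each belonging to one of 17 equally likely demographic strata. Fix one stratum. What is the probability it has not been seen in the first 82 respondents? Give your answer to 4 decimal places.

0.0069

On each respondent the fixed stratum fails to appear with probability 16/17.
P(still missing after 82) = (16/17)^82 = 0.00693.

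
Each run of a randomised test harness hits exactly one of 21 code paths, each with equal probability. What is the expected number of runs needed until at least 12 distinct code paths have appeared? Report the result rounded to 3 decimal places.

17.144

With k distinct code paths already seen, the next new one arrives after an expected 21/(21-k) runs.
Sum over k = 0,...,11: E = 21/21 + 21/20 + 21/19 + ... + 21/11 + 21/10 = 17.1442.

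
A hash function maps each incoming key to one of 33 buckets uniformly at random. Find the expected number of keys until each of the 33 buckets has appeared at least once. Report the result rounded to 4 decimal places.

134.9303

After k distinct buckets have appeared, the next key gives a new one with probability (33-k)/33, so the expected wait for the (k+1)-th is 33/(33-k).
E[T] = 33/33 + 33/32 + 33/31 + ... + 33/2 + 33/1 = 33·H_{33}.
H_{33} = 4.08880, so E[T] = 134.93034.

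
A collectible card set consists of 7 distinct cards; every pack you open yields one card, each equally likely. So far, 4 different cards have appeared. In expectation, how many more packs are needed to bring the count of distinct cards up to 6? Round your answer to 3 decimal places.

5.833

From k distinct to k+1 distinct takes on average 7/(7-k) packs.
Sum over k = 4,...,5: E = 7/3 + 7/2 = 5.8333.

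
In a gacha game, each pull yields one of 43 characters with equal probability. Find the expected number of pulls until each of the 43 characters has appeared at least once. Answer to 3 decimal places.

After k distinct characters have appeared, the next pull gives a new one with probability (43-k)/43, so the expected wait for the (k+1)-th is 43/(43-k).
E[T] = 43/43 + 43/42 + 43/41 + ... + 43/2 + 43/1 = 43·H_{43}.
H_{43} = 4.3500, so E[T] = 187.0499.

187.050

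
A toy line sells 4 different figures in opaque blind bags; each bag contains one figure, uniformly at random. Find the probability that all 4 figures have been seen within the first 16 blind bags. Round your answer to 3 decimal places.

0.960

By inclusion–exclusion over which figures are missing,
P(all seen) = Σ_{j=0}^{4} (-1)^j C(4,j)((4-j)/4)^16
= 1.0000 - 0.0401 + 0.0001 - 0.0000 + 0.0000
= 0.9600.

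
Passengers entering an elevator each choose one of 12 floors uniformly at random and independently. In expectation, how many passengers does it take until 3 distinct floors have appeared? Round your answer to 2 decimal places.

3.29

With k distinct floors already seen, the next new one arrives after an expected 12/(12-k) passengers.
Sum over k = 0,...,2: E = 12/12 + 12/11 + 12/10 = 3.291.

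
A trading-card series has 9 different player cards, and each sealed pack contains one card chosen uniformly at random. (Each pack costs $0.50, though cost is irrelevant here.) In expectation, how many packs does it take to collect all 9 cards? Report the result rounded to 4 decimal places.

25.4607

After k distinct cards have appeared, the next pack gives a new one with probability (9-k)/9, so the expected wait for the (k+1)-th is 9/(9-k).
E[T] = 9/9 + 9/8 + 9/7 + ... + 9/2 + 9/1 = 9·H_{9}.
H_{9} = 2.82897, so E[T] = 25.46071.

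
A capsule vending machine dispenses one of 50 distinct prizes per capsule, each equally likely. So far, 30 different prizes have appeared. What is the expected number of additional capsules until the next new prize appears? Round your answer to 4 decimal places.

Each capsule yields a new prize with probability (50-30)/50 = 20/50, so the wait is geometric with mean 50/20.
E = 50/20 = 2.50000.

2.5000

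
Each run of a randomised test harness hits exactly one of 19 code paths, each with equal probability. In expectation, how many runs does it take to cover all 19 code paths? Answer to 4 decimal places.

Split into phases: going from k distinct to k+1 distinct takes on average 19/(19-k) runs.
E[T] = 19/19 + 19/18 + 19/17 + ... + 19/2 + 19/1 = 19·H_{19}.
H_{19} = 3.54774, so E[T] = 67.40705.

67.4071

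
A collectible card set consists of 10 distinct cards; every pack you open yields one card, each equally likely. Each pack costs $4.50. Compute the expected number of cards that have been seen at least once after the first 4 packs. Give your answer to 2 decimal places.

3.44

For each card, P(seen in 4 packs) = 1 - (9/10)^4 = 0.344.
By linearity of expectation, E[distinct seen] = 10·(1 - (9/10)^4) = 3.439.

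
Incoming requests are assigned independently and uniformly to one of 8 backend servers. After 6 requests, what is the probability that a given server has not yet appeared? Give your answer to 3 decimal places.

0.449

On each request the fixed server fails to appear with probability 7/8.
P(still missing after 6) = (7/8)^6 = 0.4488.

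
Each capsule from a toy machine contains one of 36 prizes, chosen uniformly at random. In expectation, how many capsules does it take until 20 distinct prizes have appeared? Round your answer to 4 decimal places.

Going from k to k+1 distinct takes a geometric number of capsules with mean 36/(36-k).
Sum over k = 0,...,19: E = 36/36 + 36/35 + 36/34 + ... + 36/18 + 36/17 = 28.57789.

28.5779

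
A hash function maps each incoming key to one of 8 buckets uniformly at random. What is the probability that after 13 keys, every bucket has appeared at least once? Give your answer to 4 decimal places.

By inclusion–exclusion over which buckets are missing,
P(all seen) = Σ_{j=0}^{8} (-1)^j C(8,j)((8-j)/8)^13
= 1.00000 - 1.40992 + 0.66520 - 0.12434 + 0.00854 - 0.00016 + 0.00000 - 0.00000 + 0.00000
= 0.13932.

0.1393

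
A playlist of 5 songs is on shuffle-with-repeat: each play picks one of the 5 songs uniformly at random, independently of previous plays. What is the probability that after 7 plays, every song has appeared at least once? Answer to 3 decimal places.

0.215

Let A_i be the event that song i is missing after 7 plays. By inclusion–exclusion on the A_i,
P(all seen) = Σ_{j=0}^{5} (-1)^j C(5,j)((5-j)/5)^7
= 1.0000 - 1.0486 + 0.2799 - 0.0164 + 0.0001 - 0.0000
= 0.2150.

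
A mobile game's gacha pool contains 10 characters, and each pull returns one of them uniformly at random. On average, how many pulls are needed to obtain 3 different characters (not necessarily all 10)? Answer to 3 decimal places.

3.361

Going from k to k+1 distinct takes a geometric number of pulls with mean 10/(10-k).
Sum over k = 0,...,2: E = 10/10 + 10/9 + 10/8 = 3.3611.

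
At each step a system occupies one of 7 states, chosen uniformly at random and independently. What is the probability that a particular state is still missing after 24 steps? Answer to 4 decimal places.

Each step misses the fixed state with probability (7-1)/7 = 6/7, independently.
P(still missing after 24) = (6/7)^24 = 0.02473.

0.0247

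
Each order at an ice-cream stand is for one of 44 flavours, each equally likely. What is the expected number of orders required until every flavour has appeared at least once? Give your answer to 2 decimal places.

192.40

The wait to go from k to k+1 distinct flavours is geometric with mean 44/(44-k).
E[T] = 44/44 + 44/43 + 44/42 + ... + 44/2 + 44/1 = 44·H_{44}.
H_{44} = 4.373, so E[T] = 192.400.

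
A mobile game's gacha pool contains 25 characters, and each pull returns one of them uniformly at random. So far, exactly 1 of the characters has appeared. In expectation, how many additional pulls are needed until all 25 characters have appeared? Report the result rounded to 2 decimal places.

From k distinct to k+1 distinct takes on average 25/(25-k) pulls.
Sum over k = 1,...,24: E = 25/24 + 25/23 + 25/22 + ... + 25/2 + 25/1 = 94.399.

94.40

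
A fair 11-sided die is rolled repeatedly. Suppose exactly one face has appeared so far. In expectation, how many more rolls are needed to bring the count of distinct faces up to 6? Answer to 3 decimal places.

7.102

The wait to go from k to k+1 distinct faces is geometric with mean 11/(11-k).
Sum over k = 1,...,5: E = 11/10 + 11/9 + 11/8 + 11/7 + 11/6 = 7.1020.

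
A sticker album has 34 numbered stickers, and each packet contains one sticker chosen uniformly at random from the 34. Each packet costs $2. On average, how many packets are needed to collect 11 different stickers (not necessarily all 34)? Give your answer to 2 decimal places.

With k distinct stickers already seen, the next new one arrives after an expected 34/(34-k) packets.
Sum over k = 0,...,10: E = 34/34 + 34/33 + 34/32 + ... + 34/25 + 34/24 = 13.053.

13.05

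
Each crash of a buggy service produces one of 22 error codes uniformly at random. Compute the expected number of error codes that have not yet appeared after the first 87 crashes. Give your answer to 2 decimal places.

For each error code, P(unseen after 87) = (21/22)^87 = 0.017.
By linearity of expectation, E[unseen] = 22·(21/22)^87 = 0.384.

0.38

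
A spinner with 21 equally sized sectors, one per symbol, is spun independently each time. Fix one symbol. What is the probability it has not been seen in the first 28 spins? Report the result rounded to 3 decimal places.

0.255

Each spin misses the fixed symbol with probability (21-1)/21 = 20/21, independently.
P(still missing after 28) = (20/21)^28 = 0.2551.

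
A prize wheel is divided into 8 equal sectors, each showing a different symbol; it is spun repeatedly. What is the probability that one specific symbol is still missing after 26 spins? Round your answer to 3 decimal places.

0.031

Each spin misses the fixed symbol with probability (8-1)/8 = 7/8, independently.
P(still missing after 26) = (7/8)^26 = 0.0311.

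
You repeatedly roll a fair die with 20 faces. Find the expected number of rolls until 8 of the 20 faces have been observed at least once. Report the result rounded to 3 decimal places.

9.891

With k distinct faces already seen, the next new one arrives after an expected 20/(20-k) rolls.
Sum over k = 0,...,7: E = 20/20 + 20/19 + 20/18 + ... + 20/14 + 20/13 = 9.8906.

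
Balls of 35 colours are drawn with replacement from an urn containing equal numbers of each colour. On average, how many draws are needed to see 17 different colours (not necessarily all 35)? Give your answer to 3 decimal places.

Going from k to k+1 distinct takes a geometric number of draws with mean 35/(35-k).
Sum over k = 0,...,16: E = 35/35 + 35/34 + 35/33 + ... + 35/20 + 35/19 = 22.8086.

22.809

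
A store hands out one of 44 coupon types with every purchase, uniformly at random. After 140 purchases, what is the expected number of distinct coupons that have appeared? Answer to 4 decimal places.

42.2394

For each coupon, P(seen in 140 purchases) = 1 - (43/44)^140 = 0.95999.
By linearity of expectation, E[distinct seen] = 44·(1 - (43/44)^140) = 42.23940.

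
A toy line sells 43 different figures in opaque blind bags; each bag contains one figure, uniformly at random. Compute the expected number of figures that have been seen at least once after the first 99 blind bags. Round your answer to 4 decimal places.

For each figure, P(seen in 99 blind bags) = 1 - (42/43)^99 = 0.90266.
By linearity of expectation, E[distinct seen] = 43·(1 - (42/43)^99) = 38.81427.

38.8143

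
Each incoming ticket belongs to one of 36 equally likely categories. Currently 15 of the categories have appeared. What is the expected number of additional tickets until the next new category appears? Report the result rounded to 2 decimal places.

1.71

Each ticket yields a new category with probability (36-15)/36 = 21/36, so the wait is geometric with mean 36/21.
E = 36/21 = 1.714.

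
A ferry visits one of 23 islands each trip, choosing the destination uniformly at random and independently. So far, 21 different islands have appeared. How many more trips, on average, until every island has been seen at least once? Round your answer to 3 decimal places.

With k distinct islands already seen, the next new one takes an expected 23/(23-k) trips.
Sum over k = 21,...,22: E = 23/2 + 23/1 = 34.5000.

34.500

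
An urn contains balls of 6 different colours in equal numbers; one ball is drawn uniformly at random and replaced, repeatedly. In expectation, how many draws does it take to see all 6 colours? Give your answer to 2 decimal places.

After k distinct colours have appeared, the next draw gives a new one with probability (6-k)/6, so the expected wait for the (k+1)-th is 6/(6-k).
E[T] = 6/6 + 6/5 + 6/4 + 6/3 + 6/2 + 6/1 = 6·H_{6}.
H_{6} = 2.450, so E[T] = 14.700.

14.70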